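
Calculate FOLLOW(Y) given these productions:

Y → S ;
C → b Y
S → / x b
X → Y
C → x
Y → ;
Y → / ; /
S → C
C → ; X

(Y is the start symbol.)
To compute FOLLOW(Y), find every occurrence of Y on a right-hand side N → α Y β: add FIRST(β) \ {ε}, and if β is empty or nullable also add FOLLOW(N). Iterate to a fixed point.

Y is the start symbol, so $ ∈ FOLLOW(Y).
In C → b Y: Y is at the end, add FOLLOW(C)
In X → Y: Y is at the end, add FOLLOW(X)

The FOLLOW sets referred to above (computed the same way, to a fixed point):
  FOLLOW(C) = { ';' }
  FOLLOW(X) = { ';' }

Taking the union: FOLLOW(Y) = { $, ';' }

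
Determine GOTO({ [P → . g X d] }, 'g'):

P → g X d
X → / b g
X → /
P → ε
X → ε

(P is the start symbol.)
{ [P → g . X d], [X → . / b g], [X → . /], [X → .] }

GOTO(I, 'g') = CLOSURE({ [A → αX.β] : [A → α.Xβ] ∈ I, X = 'g' })

Items with dot before 'g', with the dot advanced:
  [P → . g X d] → [P → g . X d]
Closure of the advanced items:
  [P → g . X d] has the dot before X: add [X → . / b g], [X → . /], [X → .]

GOTO = { [P → g . X d], [X → . / b g], [X → . /], [X → .] }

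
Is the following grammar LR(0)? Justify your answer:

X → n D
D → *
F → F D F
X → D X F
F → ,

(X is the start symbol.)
Augment with X' → X and build the canonical LR(0) collection (I0 = CLOSURE({[X' → . X]}), then GOTO on every symbol after a dot until no new states appear). It has 11 states:
  I0: { [D → . *], [X → . D X F], [X → . n D], [X' → . X] }  — shift
  I1: { [D → * .] }  — reduce
  I2: { [D → . *], [X → . D X F], [X → . n D], [X → D . X F] }  — shift
  I3: { [X' → X .] }  — accept
  I4: { [D → . *], [X → n . D] }  — shift
  I5: { [X → n D .] }  — reduce
  I6: { [F → . ,], [F → . F D F], [X → D X . F] }  — shift
  I7: { [F → , .] }  — reduce
  I8: { [D → . *], [F → F . D F], [X → D X F .] }  — shift, reduce
  I9: { [F → . ,], [F → . F D F], [F → F D . F] }  — shift
  I10: { [D → . *], [F → F . D F], [F → F D F .] }  — shift, reduce

Conflict in state I8:
  Shift-reduce conflict between [X → D X F .] and [D → . *]
So the grammar is NOT LR(0).

Answer: No. Shift-reduce conflict between [X → D X F .] and [D → . *]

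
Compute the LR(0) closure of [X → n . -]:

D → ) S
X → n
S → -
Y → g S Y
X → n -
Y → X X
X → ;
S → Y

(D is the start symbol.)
To compute CLOSURE, for each item [A → α.Bβ] where B is a non-terminal, add [B → .γ] for all productions B → γ; repeat for the newly added items until nothing changes.

Start with: [X → n . -]
The dot precedes the terminal '-', so nothing is added.

CLOSURE = { [X → n . -] }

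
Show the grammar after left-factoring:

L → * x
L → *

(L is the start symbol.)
Left-factoring transforms A → αβ₁ | αβ₂ into A → αA' and A' → β₁ | β₂
(α is the longest common prefix among the alternatives). Repeat until
no nonterminal has two alternatives with a common prefix.

Round 1: L has alternatives sharing prefix '*'. Introduce L': L → * L'
  Add: L' → x
  Add: L' → ε

No remaining common prefixes — done.

Resulting grammar:
L → * L'
L' → x
L' → ε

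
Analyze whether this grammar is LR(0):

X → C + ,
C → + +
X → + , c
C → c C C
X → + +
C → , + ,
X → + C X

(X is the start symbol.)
A grammar is LR(0) if no state in the canonical LR(0) collection has:
  - both a shift item (dot before a terminal) and a complete item (shift-reduce conflict), or
  - two or more complete items (reduce-reduce conflict; the accept item [X' → X .] counts as a complete item here).

Augment with X' → X and build the canonical LR(0) collection (I0 = CLOSURE({[X' → . X]}), then GOTO on every symbol after a dot until no new states appear). It has 19 states:
  I0: { [C → . + +], [C → . , + ,], [C → . c C C], [X → . + +], [X → . + , c], [X → . + C X], [X → . C + ,], [X' → . X] }  — shift
  I1: { [C → + . +], [C → . + +], [C → . , + ,], [C → . c C C], [X → + . +], [X → + . , c], [X → + . C X] }  — shift
  I2: { [C → , . + ,] }  — shift
  I3: { [X → C . + ,] }  — shift
  I4: { [X' → X .] }  — accept
  I5: { [C → . + +], [C → . , + ,], [C → . c C C], [C → c . C C] }  — shift
  I6: { [C → + . +] }  — shift
  I7: { [C → . + +], [C → . , + ,], [C → . c C C], [C → c C . C] }  — shift
  I8: { [C → c C C .] }  — reduce
  I9: { [C → + + .] }  — reduce
  I10: { [X → C + . ,] }  — shift
  I11: { [X → C + , .] }  — reduce
  I12: { [C → , + . ,] }  — shift
  I13: { [C → , + , .] }  — reduce
  I14: { [C → + + .], [C → + . +], [X → + + .] }  — shift, 2 reduces
  I15: { [C → , . + ,], [X → + , . c] }  — shift
  I16: { [C → . + +], [C → . , + ,], [C → . c C C], [X → + C . X], [X → . + +], [X → . + , c], [X → . + C X], [X → . C + ,] }  — shift
  I17: { [X → + C X .] }  — reduce
  I18: { [X → + , c .] }  — reduce

Conflict in state I14:
  Shift-reduce conflict between [C → + + .] and [C → + . +]
So the grammar is NOT LR(0).

Answer: No. Shift-reduce conflict between [C → + + .] and [C → + . +]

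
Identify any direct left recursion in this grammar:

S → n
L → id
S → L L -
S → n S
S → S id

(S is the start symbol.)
Yes, S is left-recursive

Direct left recursion occurs when N → N α for some non-terminal N (the right-hand side begins with the left-hand side itself).

S → n: starts with n
L → id: starts with id
S → L L -: starts with L
S → n S: starts with n
S → S id: LEFT RECURSIVE (starts with S)

The grammar has direct left recursion on: S.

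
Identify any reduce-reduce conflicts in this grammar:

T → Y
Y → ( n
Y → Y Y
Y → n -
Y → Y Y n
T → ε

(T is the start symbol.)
Augment with T' → T and build the canonical LR(0) collection (I0 = CLOSURE({[T' → . T]}), then GOTO on every symbol after a dot until no new states appear). It has 9 states:
  I0: { [T → . Y], [T → .], [T' → . T], [Y → . ( n], [Y → . Y Y n], [Y → . Y Y], [Y → . n -] }  — shift, reduce
  I1: { [Y → ( . n] }  — shift
  I2: { [T' → T .] }  — accept
  I3: { [T → Y .], [Y → . ( n], [Y → . Y Y n], [Y → . Y Y], [Y → . n -], [Y → Y . Y n], [Y → Y . Y] }  — shift, reduce
  I4: { [Y → n . -] }  — shift
  I5: { [Y → n - .] }  — reduce
  I6: { [Y → . ( n], [Y → . Y Y n], [Y → . Y Y], [Y → . n -], [Y → Y . Y n], [Y → Y . Y], [Y → Y Y . n], [Y → Y Y .] }  — shift, reduce
  I7: { [Y → Y Y n .], [Y → n . -] }  — shift, reduce
  I8: { [Y → ( n .] }  — reduce

No state contains more than one complete item.

Answer: No reduce-reduce conflicts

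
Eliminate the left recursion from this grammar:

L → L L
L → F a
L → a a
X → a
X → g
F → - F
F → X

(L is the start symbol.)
L → F a L'
L → a a L'
L' → L L'
L' → ε
X → a
X → g
F → - F
F → X

L is directly left-recursive. The standard transformation for
  A → A α₁ | ... | A α_m | β₁ | ... | β_n
is
  A  → β₁ A' | ... | β_n A'
  A' → α₁ A' | ... | α_m A' | ε

L → F a becomes L → F a L'
L → a a becomes L → a a L'
L → L L becomes L' → L L'
Add L' → ε

Productions for other non-terminals are unchanged:
  X → a
  X → g
  F → - F
  F → X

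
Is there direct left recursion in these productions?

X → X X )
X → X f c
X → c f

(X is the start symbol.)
Direct left recursion occurs when N → N α for some non-terminal N (the right-hand side begins with the left-hand side itself).

X → X X ): LEFT RECURSIVE (starts with X)
X → X f c: LEFT RECURSIVE (starts with X)
X → c f: starts with c

The grammar has direct left recursion on: X.

Answer: Yes, X is left-recursive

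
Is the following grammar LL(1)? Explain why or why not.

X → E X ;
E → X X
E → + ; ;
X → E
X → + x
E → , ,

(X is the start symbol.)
Relevant sets:
  FIRST(E) = { '+', ',' }
  FIRST(X) = { '+', ',' }

For X:
  PREDICT(X → E X ';') = { '+', ',' }
  PREDICT(X → E) = { '+', ',' }
  PREDICT(X → '+' x) = { '+' }
For E:
  PREDICT(E → X X) = { '+', ',' }
  PREDICT(E → '+' ';' ';') = { '+' }
  PREDICT(E → ',' ',') = { ',' }

Conflict found: Predict set conflict for X: { '+', ',' }
The grammar is NOT LL(1).

Answer: No. Predict set conflict for X: { '+', ',' }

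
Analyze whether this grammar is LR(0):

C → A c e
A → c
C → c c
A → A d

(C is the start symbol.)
A grammar is LR(0) if no state in the canonical LR(0) collection has:
  - both a shift item (dot before a terminal) and a complete item (shift-reduce conflict), or
  - two or more complete items (reduce-reduce conflict; the accept item [C' → C .] counts as a complete item here).

Augment with C' → C and build the canonical LR(0) collection (I0 = CLOSURE({[C' → . C]}), then GOTO on every symbol after a dot until no new states appear). It has 8 states:
  I0: { [A → . A d], [A → . c], [C → . A c e], [C → . c c], [C' → . C] }  — shift
  I1: { [A → A . d], [C → A . c e] }  — shift
  I2: { [C' → C .] }  — accept
  I3: { [A → c .], [C → c . c] }  — shift, reduce
  I4: { [C → c c .] }  — reduce
  I5: { [C → A c . e] }  — shift
  I6: { [A → A d .] }  — reduce
  I7: { [C → A c e .] }  — reduce

Conflict in state I3:
  Shift-reduce conflict between [A → c .] and [C → c . c]
So the grammar is NOT LR(0).

Answer: No. Shift-reduce conflict between [A → c .] and [C → c . c]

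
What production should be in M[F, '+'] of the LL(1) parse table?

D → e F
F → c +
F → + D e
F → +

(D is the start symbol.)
To find M[F, '+'], we find productions for F where '+' is in the predict set (PREDICT(N → α) = (FIRST(α) \ {ε}) ∪ (FOLLOW(N) if α ⇒* ε)).

F → c +: PREDICT = { 'c' }
F → + D e: PREDICT = { '+' }
  '+' is in predict set, so this production goes in M[F, '+']
F → +: PREDICT = { '+' }
  '+' is in predict set, so this production goes in M[F, '+']

M[F, '+'] = F → + D e, F → +  (a multiply-defined cell — the grammar is not LL(1))

Answer: F → + D e, F → +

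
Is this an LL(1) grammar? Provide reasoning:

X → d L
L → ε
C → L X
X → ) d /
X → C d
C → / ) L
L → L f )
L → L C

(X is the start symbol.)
Relevant sets:
  FIRST(C) = { ')', '/', 'd', 'f' }
  FIRST(L) = { ')', '/', 'd', 'f', ε }
  FIRST(X) = { ')', '/', 'd', 'f' }
  FOLLOW(L) = { $, ')', '/', 'd', 'f' }

For X:
  PREDICT(X → d L) = { 'd' }
  PREDICT(X → ')' d '/') = { ')' }
  PREDICT(X → C d) = { ')', '/', 'd', 'f' }
For L:
  PREDICT(L → ε) = { $, ')', '/', 'd', 'f' }
  PREDICT(L → L f ')') = { ')', '/', 'd', 'f' }
  PREDICT(L → L C) = { ')', '/', 'd', 'f' }
For C:
  PREDICT(C → L X) = { ')', '/', 'd', 'f' }
  PREDICT(C → '/' ')' L) = { '/' }

Conflict found: Predict set conflict for X: { 'd' }
The grammar is NOT LL(1).

Answer: No. Predict set conflict for X: { 'd' }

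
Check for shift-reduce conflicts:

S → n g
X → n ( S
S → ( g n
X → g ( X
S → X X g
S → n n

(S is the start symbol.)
No shift-reduce conflicts

A shift-reduce conflict occurs when an LR(0) state has both:
  - a complete (reduce) item [A → α .] (dot at the end), and
  - a shift item [B → β . c γ] (dot before a terminal).

Augment with S' → S and build the canonical LR(0) collection (I0 = CLOSURE({[S' → . S]}), then GOTO on every symbol after a dot until no new states appear). It has 17 states:
  I0: { [S → . ( g n], [S → . X X g], [S → . n g], [S → . n n], [S' → . S], [X → . g ( X], [X → . n ( S] }  — shift
  I1: { [S → ( . g n] }  — shift
  I2: { [S' → S .] }  — accept
  I3: { [S → X . X g], [X → . g ( X], [X → . n ( S] }  — shift
  I4: { [X → g . ( X] }  — shift
  I5: { [S → n . g], [S → n . n], [X → n . ( S] }  — shift
  I6: { [S → . ( g n], [S → . X X g], [S → . n g], [S → . n n], [X → . g ( X], [X → . n ( S], [X → n ( . S] }  — shift
  I7: { [S → n g .] }  — reduce
  I8: { [S → n n .] }  — reduce
  I9: { [X → n ( S .] }  — reduce
  I10: { [X → . g ( X], [X → . n ( S], [X → g ( . X] }  — shift
  I11: { [X → g ( X .] }  — reduce
  I12: { [X → n . ( S] }  — shift
  I13: { [S → X X . g] }  — shift
  I14: { [S → X X g .] }  — reduce
  I15: { [S → ( g . n] }  — shift
  I16: { [S → ( g n .] }  — reduce

No state contains both a complete item and a shift item.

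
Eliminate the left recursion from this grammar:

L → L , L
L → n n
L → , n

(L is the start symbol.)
L → n n L'
L → , n L'
L' → , L L'
L' → ε

L is directly left-recursive. The standard transformation for
  A → A α₁ | ... | A α_m | β₁ | ... | β_n
is
  A  → β₁ A' | ... | β_n A'
  A' → α₁ A' | ... | α_m A' | ε

L → n n becomes L → n n L'
L → , n becomes L → , n L'
L → L , L becomes L' → , L L'
Add L' → ε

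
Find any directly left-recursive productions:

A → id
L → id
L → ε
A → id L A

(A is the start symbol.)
No direct left recursion

Direct left recursion occurs when N → N α for some non-terminal N (the right-hand side begins with the left-hand side itself).

A → id: starts with id
L → id: starts with id
L → ε: starts with ε
A → id L A: starts with id

No direct left recursion found.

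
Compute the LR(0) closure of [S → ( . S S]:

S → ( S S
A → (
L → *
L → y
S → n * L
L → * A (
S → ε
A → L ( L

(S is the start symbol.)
{ [S → ( . S S], [S → . ( S S], [S → . n * L], [S → .] }

To compute CLOSURE, for each item [A → α.Bβ] where B is a non-terminal, add [B → .γ] for all productions B → γ; repeat for the newly added items until nothing changes.

Start with: [S → ( . S S]
  [S → ( . S S] has the dot before S: add [S → . ( S S], [S → . n * L], [S → .]
No further items can be added.

CLOSURE = { [S → ( . S S], [S → . ( S S], [S → . n * L], [S → .] }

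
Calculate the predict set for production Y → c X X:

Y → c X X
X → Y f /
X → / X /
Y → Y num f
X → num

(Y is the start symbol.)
{ 'c' }

PREDICT(Y → c X X) = (FIRST(RHS) \ {ε}) ∪ (FOLLOW(Y) if ε ∈ FIRST(RHS), i.e. RHS ⇒* ε)
FIRST(c X X) = { 'c' }
ε ∉ FIRST(c X X), so FOLLOW(Y) is not added.
PREDICT(Y → c X X) = { 'c' }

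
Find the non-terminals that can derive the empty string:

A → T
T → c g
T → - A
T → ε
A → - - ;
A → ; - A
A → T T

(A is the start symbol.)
{ 'A', 'T' }

A non-terminal is nullable if it can derive ε (the empty string): either it has an ε-production, or it has a production whose right-hand side consists entirely of nullable non-terminals.

ε-productions: T → ε
So T is immediately nullable.
A → T: every symbol on the right is nullable, so A is nullable too.
Every non-terminal is now nullable.
Nullable = { 'A', 'T' }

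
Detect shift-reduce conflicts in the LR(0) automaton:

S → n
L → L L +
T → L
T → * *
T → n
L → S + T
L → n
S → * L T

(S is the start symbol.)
Yes — I9: [T → L .] vs [L → . n]; I14: [T → * * .] vs [L → . n]; I15: [T → L .] vs [L → L L . +]

A shift-reduce conflict occurs when an LR(0) state has both:
  - a complete (reduce) item [A → α .] (dot at the end), and
  - a shift item [B → β . c γ] (dot before a terminal).

Augment with S' → S and build the canonical LR(0) collection (I0 = CLOSURE({[S' → . S]}), then GOTO on every symbol after a dot until no new states appear). It has 17 states:
  I0: { [S → . * L T], [S → . n], [S' → . S] }  — shift
  I1: { [L → . L L +], [L → . S + T], [L → . n], [S → * . L T], [S → . * L T], [S → . n] }  — shift
  I2: { [S' → S .] }  — accept
  I3: { [S → n .] }  — reduce
  I4: { [L → . L L +], [L → . S + T], [L → . n], [L → L . L +], [S → * L . T], [S → . * L T], [S → . n], [T → . * *], [T → . L], [T → . n] }  — shift
  I5: { [L → S . + T] }  — shift
  I6: { [L → n .], [S → n .] }  — 2 reduces
  I7: { [L → . L L +], [L → . S + T], [L → . n], [L → S + . T], [S → . * L T], [S → . n], [T → . * *], [T → . L], [T → . n] }  — shift
  I8: { [L → . L L +], [L → . S + T], [L → . n], [S → * . L T], [S → . * L T], [S → . n], [T → * . *] }  — shift
  I9: { [L → . L L +], [L → . S + T], [L → . n], [L → L . L +], [S → . * L T], [S → . n], [T → L .] }  — shift, reduce
  I10: { [L → S + T .] }  — reduce
  I11: { [L → n .], [S → n .], [T → n .] }  — 3 reduces
  I12: { [L → . L L +], [L → . S + T], [L → . n], [L → L . L +], [L → L L . +], [S → . * L T], [S → . n] }  — shift
  I13: { [L → L L + .] }  — reduce
  I14: { [L → . L L +], [L → . S + T], [L → . n], [S → * . L T], [S → . * L T], [S → . n], [T → * * .] }  — shift, reduce
  I15: { [L → . L L +], [L → . S + T], [L → . n], [L → L . L +], [L → L L . +], [S → . * L T], [S → . n], [T → L .] }  — shift, reduce
  I16: { [S → * L T .] }  — reduce

I9 contains reduce item [T → L .] and shift items [L → . n], [S → . * L T], [S → . n] — shift-reduce conflict.
I14 contains reduce item [T → * * .] and shift items [L → . n], [S → . * L T], [S → . n] — shift-reduce conflict.
I15 contains reduce item [T → L .] and shift items [L → L L . +], [L → . n], [S → . * L T], [S → . n] — shift-reduce conflict.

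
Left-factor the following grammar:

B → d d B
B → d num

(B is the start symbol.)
Left-factoring transforms A → αβ₁ | αβ₂ into A → αA' and A' → β₁ | β₂
(α is the longest common prefix among the alternatives). Repeat until
no nonterminal has two alternatives with a common prefix.

Round 1: B has alternatives sharing prefix 'd'. Introduce B': B → d B'
  Add: B' → d B
  Add: B' → num

No remaining common prefixes — done.

Resulting grammar:
B → d B'
B' → d B
B' → num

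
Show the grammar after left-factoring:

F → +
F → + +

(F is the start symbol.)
Left-factoring transforms A → αβ₁ | αβ₂ into A → αA' and A' → β₁ | β₂
(α is the longest common prefix among the alternatives). Repeat until
no nonterminal has two alternatives with a common prefix.

Round 1: F has alternatives sharing prefix '+'. Introduce F': F → + F'
  Add: F' → ε
  Add: F' → +

No remaining common prefixes — done.

Resulting grammar:
F → + F'
F' → ε
F' → +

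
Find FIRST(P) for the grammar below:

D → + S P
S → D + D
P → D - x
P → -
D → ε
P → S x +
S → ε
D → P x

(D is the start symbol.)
To compute FIRST(P), examine every production with P on the left-hand side, reading each right-hand side left to right until a non-nullable symbol is reached.

FIRST sets of the other non-terminals involved (by the same procedure, iterated to a fixed point):
  FIRST(D) = { '+', '-', 'x', ε }
  FIRST(S) = { '+', '-', 'x', ε }

From P → D - x:
  - D is a non-terminal: add FIRST(D) \ {ε} = { '+', '-', 'x' }
    D is nullable, so continue to the next symbol
  - '-' is a terminal: add '-' and stop
From P → -:
  - '-' is a terminal: add '-' and stop
From P → S x +:
  - S is a non-terminal: add FIRST(S) \ {ε} = { '+', '-', 'x' }
    S is nullable, so continue to the next symbol
  - x is a terminal: add 'x' and stop

Collecting: FIRST(P) = { '+', '-', 'x' }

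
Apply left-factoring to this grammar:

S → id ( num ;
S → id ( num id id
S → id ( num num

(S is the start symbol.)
Left-factoring transforms A → αβ₁ | αβ₂ into A → αA' and A' → β₁ | β₂
(α is the longest common prefix among the alternatives). Repeat until
no nonterminal has two alternatives with a common prefix.

Round 1: S has alternatives sharing prefix 'id ( num'. Introduce S': S → id ( num S'
  Add: S' → ;
  Add: S' → id id
  Add: S' → num

No remaining common prefixes — done.

Resulting grammar:
S → id ( num S'
S' → ;
S' → id id
S' → num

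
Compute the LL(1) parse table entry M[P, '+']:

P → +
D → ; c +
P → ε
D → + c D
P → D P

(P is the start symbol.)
To find M[P, '+'], we find productions for P where '+' is in the predict set (PREDICT(N → α) = (FIRST(α) \ {ε}) ∪ (FOLLOW(N) if α ⇒* ε)).

Relevant sets:
  FIRST(D) = { '+', ';' }
  FOLLOW(P) = { $ }

P → +: PREDICT = { '+' }
  '+' is in predict set, so this production goes in M[P, '+']
P → ε: PREDICT = { $ }
P → D P: PREDICT = { '+', ';' }
  '+' is in predict set, so this production goes in M[P, '+']

M[P, '+'] = P → +, P → D P  (a multiply-defined cell — the grammar is not LL(1))

Answer: P → +, P → D P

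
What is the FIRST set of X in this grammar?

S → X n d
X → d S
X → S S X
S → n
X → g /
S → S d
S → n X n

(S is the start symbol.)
{ 'd', 'g', 'n' }

To compute FIRST(X), examine every production with X on the left-hand side, reading each right-hand side left to right until a non-nullable symbol is reached.

FIRST sets of the other non-terminals involved (by the same procedure, iterated to a fixed point):
  FIRST(S) = { 'd', 'g', 'n' }

From X → d S:
  - d is a terminal: add 'd' and stop
From X → S S X:
  - S is a non-terminal: add FIRST(S) \ {ε} = { 'd', 'g', 'n' }
    S is not nullable, so stop
From X → g /:
  - g is a terminal: add 'g' and stop

Collecting: FIRST(X) = { 'd', 'g', 'n' }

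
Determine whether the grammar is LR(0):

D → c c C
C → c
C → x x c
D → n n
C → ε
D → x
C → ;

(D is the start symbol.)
No. Shift-reduce conflict between [C → .] and [C → . ;]

A grammar is LR(0) if no state in the canonical LR(0) collection has:
  - both a shift item (dot before a terminal) and a complete item (shift-reduce conflict), or
  - two or more complete items (reduce-reduce conflict; the accept item [D' → D .] counts as a complete item here).

Augment with D' → D and build the canonical LR(0) collection (I0 = CLOSURE({[D' → . D]}), then GOTO on every symbol after a dot until no new states appear). It has 13 states:
  I0: { [D → . c c C], [D → . n n], [D → . x], [D' → . D] }  — shift
  I1: { [D' → D .] }  — accept
  I2: { [D → c . c C] }  — shift
  I3: { [D → n . n] }  — shift
  I4: { [D → x .] }  — reduce
  I5: { [D → n n .] }  — reduce
  I6: { [C → . ;], [C → . c], [C → . x x c], [C → .], [D → c c . C] }  — shift, reduce
  I7: { [C → ; .] }  — reduce
  I8: { [D → c c C .] }  — reduce
  I9: { [C → c .] }  — reduce
  I10: { [C → x . x c] }  — shift
  I11: { [C → x x . c] }  — shift
  I12: { [C → x x c .] }  — reduce

Conflict in state I6:
  Shift-reduce conflict between [C → .] and [C → . ;]
So the grammar is NOT LR(0).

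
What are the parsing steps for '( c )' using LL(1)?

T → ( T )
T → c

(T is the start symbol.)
LL(1) parsing maintains a stack (initially the start symbol over $) and the input. At each step: if the stack top is a terminal, match it against the current input token; if it is a non-terminal N, replace it with the RHS of M[N, lookahead] (the unique production whose predict set contains the lookahead).

Stack is shown with the top on the left.

Stack    Input    Action
------------------------
T $      ( c ) $  output T → ( T )
( T ) $  ( c ) $  match '('
T ) $    c ) $    output T → c
c ) $    c ) $    match 'c'
) $      ) $      match ')'
$        $        accept

The string is accepted.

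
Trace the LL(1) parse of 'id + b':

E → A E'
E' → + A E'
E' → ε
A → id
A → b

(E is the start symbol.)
Stack is shown with the top on the left.

Stack     Input     Action
--------------------------
E $       id + b $  output E → A E'
A E' $    id + b $  output A → id
id E' $   id + b $  match 'id'
E' $      + b $     output E' → + A E'
+ A E' $  + b $     match '+'
A E' $    b $       output A → b
b E' $    b $       match 'b'
E' $      $         output E' → ε
$         $         accept

The string is accepted.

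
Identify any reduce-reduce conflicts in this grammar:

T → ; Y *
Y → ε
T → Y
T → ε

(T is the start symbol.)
Augment with T' → T and build the canonical LR(0) collection (I0 = CLOSURE({[T' → . T]}), then GOTO on every symbol after a dot until no new states appear). It has 6 states:
  I0: { [T → . ; Y *], [T → . Y], [T → .], [T' → . T], [Y → .] }  — shift, 2 reduces
  I1: { [T → ; . Y *], [Y → .] }  — reduce
  I2: { [T' → T .] }  — accept
  I3: { [T → Y .] }  — reduce
  I4: { [T → ; Y . *] }  — shift
  I5: { [T → ; Y * .] }  — reduce

I0 contains complete items [T → .], [Y → .] — reduce-reduce conflict.

Answer: Yes — I0: [T → .] vs [Y → .]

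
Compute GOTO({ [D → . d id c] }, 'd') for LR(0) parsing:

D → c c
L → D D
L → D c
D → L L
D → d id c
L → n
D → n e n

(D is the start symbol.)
{ [D → d . id c] }

GOTO(I, 'd') = CLOSURE({ [A → αX.β] : [A → α.Xβ] ∈ I, X = 'd' })

Items with dot before 'd', with the dot advanced:
  [D → . d id c] → [D → d . id c]
Closure adds nothing (no advanced item has the dot before a non-terminal).

GOTO = { [D → d . id c] }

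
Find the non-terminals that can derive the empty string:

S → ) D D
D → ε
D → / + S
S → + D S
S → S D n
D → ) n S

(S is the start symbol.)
ε-productions: D → ε
So D is immediately nullable.
No further non-terminal can be added: every production for the remaining non-terminals contains a terminal or a non-nullable non-terminal.
Nullable = { 'D' }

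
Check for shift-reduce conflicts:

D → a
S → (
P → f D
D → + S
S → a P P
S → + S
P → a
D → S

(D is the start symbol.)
A shift-reduce conflict occurs when an LR(0) state has both:
  - a complete (reduce) item [A → α .] (dot at the end), and
  - a shift item [B → β . c γ] (dot before a terminal).

Augment with D' → D and build the canonical LR(0) collection (I0 = CLOSURE({[D' → . D]}), then GOTO on every symbol after a dot until no new states appear). It has 15 states:
  I0: { [D → . + S], [D → . S], [D → . a], [D' → . D], [S → . (], [S → . + S], [S → . a P P] }  — shift
  I1: { [S → ( .] }  — reduce
  I2: { [D → + . S], [S → + . S], [S → . (], [S → . + S], [S → . a P P] }  — shift
  I3: { [D' → D .] }  — accept
  I4: { [D → S .] }  — reduce
  I5: { [D → a .], [P → . a], [P → . f D], [S → a . P P] }  — shift, reduce
  I6: { [P → . a], [P → . f D], [S → a P . P] }  — shift
  I7: { [P → a .] }  — reduce
  I8: { [D → . + S], [D → . S], [D → . a], [P → f . D], [S → . (], [S → . + S], [S → . a P P] }  — shift
  I9: { [P → f D .] }  — reduce
  I10: { [S → a P P .] }  — reduce
  I11: { [S → + . S], [S → . (], [S → . + S], [S → . a P P] }  — shift
  I12: { [D → + S .], [S → + S .] }  — 2 reduces
  I13: { [P → . a], [P → . f D], [S → a . P P] }  — shift
  I14: { [S → + S .] }  — reduce

I5 contains reduce item [D → a .] and shift items [P → . a], [P → . f D] — shift-reduce conflict.

Answer: Yes — I5: [D → a .] vs [P → . a]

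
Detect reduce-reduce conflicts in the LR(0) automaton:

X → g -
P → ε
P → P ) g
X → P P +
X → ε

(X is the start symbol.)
Yes — I0: [P → .] vs [X → .]

A reduce-reduce conflict occurs when an LR(0) state has two complete items [A → α .] and [B → β .] — both call for a reduction, and with no lookahead the parser cannot choose between them.

Augment with X' → X and build the canonical LR(0) collection (I0 = CLOSURE({[X' → . X]}), then GOTO on every symbol after a dot until no new states appear). It has 9 states:
  I0: { [P → . P ) g], [P → .], [X → . P P +], [X → . g -], [X → .], [X' → . X] }  — shift, 2 reduces
  I1: { [P → . P ) g], [P → .], [P → P . ) g], [X → P . P +] }  — shift, reduce
  I2: { [X' → X .] }  — accept
  I3: { [X → g . -] }  — shift
  I4: { [X → g - .] }  — reduce
  I5: { [P → P ) . g] }  — shift
  I6: { [P → P . ) g], [X → P P . +] }  — shift
  I7: { [X → P P + .] }  — reduce
  I8: { [P → P ) g .] }  — reduce

I0 contains complete items [P → .], [X → .] — reduce-reduce conflict.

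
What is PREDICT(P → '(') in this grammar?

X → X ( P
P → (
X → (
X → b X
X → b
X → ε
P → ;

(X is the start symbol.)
{ '(' }

PREDICT(P → '(') = (FIRST(RHS) \ {ε}) ∪ (FOLLOW(P) if ε ∈ FIRST(RHS), i.e. RHS ⇒* ε)
FIRST('(') = { '(' }
ε ∉ FIRST('('), so FOLLOW(P) is not added.
PREDICT(P → '(') = { '(' }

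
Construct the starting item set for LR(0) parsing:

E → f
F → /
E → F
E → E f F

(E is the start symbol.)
{ [E → . E f F], [E → . F], [E → . f], [E' → . E], [F → . /] }

First, augment the grammar with E' → E
I₀ = CLOSURE({ [E' → . E] }):
  [E' → . E] has the dot before E: add [E → . f], [E → . F], [E → . E f F]
  [E → . F] has the dot before F: add [F → . /]
No further items can be added.

I₀ = { [E → . E f F], [E → . F], [E → . f], [E' → . E], [F → . /] }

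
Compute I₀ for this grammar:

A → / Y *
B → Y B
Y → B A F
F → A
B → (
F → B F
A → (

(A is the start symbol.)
{ [A → . (], [A → . / Y *], [A' → . A] }

First, augment the grammar with A' → A
I₀ = CLOSURE({ [A' → . A] }):
  [A' → . A] has the dot before A: add [A → . / Y *], [A → . (]
No further items can be added.

I₀ = { [A → . (], [A → . / Y *], [A' → . A] }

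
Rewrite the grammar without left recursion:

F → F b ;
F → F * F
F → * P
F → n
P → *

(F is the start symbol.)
F → * P F'
F → n F'
F' → b ; F'
F' → * F F'
F' → ε
P → *

F is directly left-recursive. The standard transformation for
  A → A α₁ | ... | A α_m | β₁ | ... | β_n
is
  A  → β₁ A' | ... | β_n A'
  A' → α₁ A' | ... | α_m A' | ε

F → * P becomes F → * P F'
F → n becomes F → n F'
F → F b ; becomes F' → b ; F'
F → F * F becomes F' → * F F'
Add F' → ε

Productions for other non-terminals are unchanged:
  P → *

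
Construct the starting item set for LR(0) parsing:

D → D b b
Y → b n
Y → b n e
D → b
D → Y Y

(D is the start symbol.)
{ [D → . D b b], [D → . Y Y], [D → . b], [D' → . D], [Y → . b n e], [Y → . b n] }

First, augment the grammar with D' → D
I₀ = CLOSURE({ [D' → . D] }):
  [D' → . D] has the dot before D: add [D → . D b b], [D → . b], [D → . Y Y]
  [D → . Y Y] has the dot before Y: add [Y → . b n], [Y → . b n e]
No further items can be added.

I₀ = { [D → . D b b], [D → . Y Y], [D → . b], [D' → . D], [Y → . b n e], [Y → . b n] }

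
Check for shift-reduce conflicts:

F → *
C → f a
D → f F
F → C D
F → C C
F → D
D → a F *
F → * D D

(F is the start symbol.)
Augment with F' → F and build the canonical LR(0) collection (I0 = CLOSURE({[F' → . F]}), then GOTO on every symbol after a dot until no new states appear). It has 16 states:
  I0: { [C → . f a], [D → . a F *], [D → . f F], [F → . * D D], [F → . *], [F → . C C], [F → . C D], [F → . D], [F' → . F] }  — shift
  I1: { [D → . a F *], [D → . f F], [F → * . D D], [F → * .] }  — shift, reduce
  I2: { [C → . f a], [D → . a F *], [D → . f F], [F → C . C], [F → C . D] }  — shift
  I3: { [F → D .] }  — reduce
  I4: { [F' → F .] }  — accept
  I5: { [C → . f a], [D → . a F *], [D → . f F], [D → a . F *], [F → . * D D], [F → . *], [F → . C C], [F → . C D], [F → . D] }  — shift
  I6: { [C → . f a], [C → f . a], [D → . a F *], [D → . f F], [D → f . F], [F → . * D D], [F → . *], [F → . C C], [F → . C D], [F → . D] }  — shift
  I7: { [D → f F .] }  — reduce
  I8: { [C → . f a], [C → f a .], [D → . a F *], [D → . f F], [D → a . F *], [F → . * D D], [F → . *], [F → . C C], [F → . C D], [F → . D] }  — shift, reduce
  I9: { [D → a F . *] }  — shift
  I10: { [D → a F * .] }  — reduce
  I11: { [F → C C .] }  — reduce
  I12: { [F → C D .] }  — reduce
  I13: { [D → . a F *], [D → . f F], [F → * D . D] }  — shift
  I14: { [C → . f a], [D → . a F *], [D → . f F], [D → f . F], [F → . * D D], [F → . *], [F → . C C], [F → . C D], [F → . D] }  — shift
  I15: { [F → * D D .] }  — reduce

I1 contains reduce item [F → * .] and shift items [D → . a F *], [D → . f F] — shift-reduce conflict.
I8 contains reduce item [C → f a .] and shift items [C → . f a], [D → . a F *], [D → . f F], [F → . *], [F → . * D D] — shift-reduce conflict.

Answer: Yes — I1: [F → * .] vs [D → . a F *]; I8: [C → f a .] vs [C → . f a]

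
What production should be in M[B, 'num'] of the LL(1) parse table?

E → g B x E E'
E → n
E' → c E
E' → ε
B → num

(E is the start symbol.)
To find M[B, 'num'], we find productions for B where 'num' is in the predict set (PREDICT(N → α) = (FIRST(α) \ {ε}) ∪ (FOLLOW(N) if α ⇒* ε)).

B → num: PREDICT = { 'num' }
  'num' is in predict set, so this production goes in M[B, 'num']

M[B, 'num'] = B → num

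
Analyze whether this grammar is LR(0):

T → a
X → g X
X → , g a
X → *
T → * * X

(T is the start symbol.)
Yes, the grammar is LR(0)

A grammar is LR(0) if no state in the canonical LR(0) collection has:
  - both a shift item (dot before a terminal) and a complete item (shift-reduce conflict), or
  - two or more complete items (reduce-reduce conflict; the accept item [T' → T .] counts as a complete item here).

Augment with T' → T and build the canonical LR(0) collection (I0 = CLOSURE({[T' → . T]}), then GOTO on every symbol after a dot until no new states appear). It has 12 states:
  I0: { [T → . * * X], [T → . a], [T' → . T] }  — shift
  I1: { [T → * . * X] }  — shift
  I2: { [T' → T .] }  — accept
  I3: { [T → a .] }  — reduce
  I4: { [T → * * . X], [X → . *], [X → . , g a], [X → . g X] }  — shift
  I5: { [X → * .] }  — reduce
  I6: { [X → , . g a] }  — shift
  I7: { [T → * * X .] }  — reduce
  I8: { [X → . *], [X → . , g a], [X → . g X], [X → g . X] }  — shift
  I9: { [X → g X .] }  — reduce
  I10: { [X → , g . a] }  — shift
  I11: { [X → , g a .] }  — reduce

Every state is either a pure shift/goto state or contains exactly one complete item and nothing to shift — no conflicts. The grammar is LR(0).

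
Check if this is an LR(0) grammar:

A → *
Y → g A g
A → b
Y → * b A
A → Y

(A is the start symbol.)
No. Shift-reduce conflict between [A → * .] and [Y → * . b A]

A grammar is LR(0) if no state in the canonical LR(0) collection has:
  - both a shift item (dot before a terminal) and a complete item (shift-reduce conflict), or
  - two or more complete items (reduce-reduce conflict; the accept item [A' → A .] counts as a complete item here).

Augment with A' → A and build the canonical LR(0) collection (I0 = CLOSURE({[A' → . A]}), then GOTO on every symbol after a dot until no new states appear). It has 10 states:
  I0: { [A → . *], [A → . Y], [A → . b], [A' → . A], [Y → . * b A], [Y → . g A g] }  — shift
  I1: { [A → * .], [Y → * . b A] }  — shift, reduce
  I2: { [A' → A .] }  — accept
  I3: { [A → Y .] }  — reduce
  I4: { [A → b .] }  — reduce
  I5: { [A → . *], [A → . Y], [A → . b], [Y → . * b A], [Y → . g A g], [Y → g . A g] }  — shift
  I6: { [Y → g A . g] }  — shift
  I7: { [Y → g A g .] }  — reduce
  I8: { [A → . *], [A → . Y], [A → . b], [Y → * b . A], [Y → . * b A], [Y → . g A g] }  — shift
  I9: { [Y → * b A .] }  — reduce

Conflict in state I1:
  Shift-reduce conflict between [A → * .] and [Y → * . b A]
So the grammar is NOT LR(0).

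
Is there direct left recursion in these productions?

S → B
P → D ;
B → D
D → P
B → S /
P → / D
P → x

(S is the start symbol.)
Direct left recursion occurs when N → N α for some non-terminal N (the right-hand side begins with the left-hand side itself).

S → B: starts with B
P → D ;: starts with D
B → D: starts with D
D → P: starts with P
B → S /: starts with S
P → / D: starts with '/'
P → x: starts with x

No direct left recursion found.

Answer: No direct left recursion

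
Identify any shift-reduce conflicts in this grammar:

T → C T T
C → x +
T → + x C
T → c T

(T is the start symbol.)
A shift-reduce conflict occurs when an LR(0) state has both:
  - a complete (reduce) item [A → α .] (dot at the end), and
  - a shift item [B → β . c γ] (dot before a terminal).

Augment with T' → T and build the canonical LR(0) collection (I0 = CLOSURE({[T' → . T]}), then GOTO on every symbol after a dot until no new states appear). It has 12 states:
  I0: { [C → . x +], [T → . + x C], [T → . C T T], [T → . c T], [T' → . T] }  — shift
  I1: { [T → + . x C] }  — shift
  I2: { [C → . x +], [T → . + x C], [T → . C T T], [T → . c T], [T → C . T T] }  — shift
  I3: { [T' → T .] }  — accept
  I4: { [C → . x +], [T → . + x C], [T → . C T T], [T → . c T], [T → c . T] }  — shift
  I5: { [C → x . +] }  — shift
  I6: { [C → x + .] }  — reduce
  I7: { [T → c T .] }  — reduce
  I8: { [C → . x +], [T → . + x C], [T → . C T T], [T → . c T], [T → C T . T] }  — shift
  I9: { [T → C T T .] }  — reduce
  I10: { [C → . x +], [T → + x . C] }  — shift
  I11: { [T → + x C .] }  — reduce

No state contains both a complete item and a shift item.

Answer: No shift-reduce conflicts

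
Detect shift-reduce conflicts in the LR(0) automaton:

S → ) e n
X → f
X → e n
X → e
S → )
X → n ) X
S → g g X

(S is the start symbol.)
A shift-reduce conflict occurs when an LR(0) state has both:
  - a complete (reduce) item [A → α .] (dot at the end), and
  - a shift item [B → β . c γ] (dot before a terminal).

Augment with S' → S and build the canonical LR(0) collection (I0 = CLOSURE({[S' → . S]}), then GOTO on every symbol after a dot until no new states appear). It has 14 states:
  I0: { [S → . ) e n], [S → . )], [S → . g g X], [S' → . S] }  — shift
  I1: { [S → ) . e n], [S → ) .] }  — shift, reduce
  I2: { [S' → S .] }  — accept
  I3: { [S → g . g X] }  — shift
  I4: { [S → g g . X], [X → . e n], [X → . e], [X → . f], [X → . n ) X] }  — shift
  I5: { [S → g g X .] }  — reduce
  I6: { [X → e . n], [X → e .] }  — shift, reduce
  I7: { [X → f .] }  — reduce
  I8: { [X → n . ) X] }  — shift
  I9: { [X → . e n], [X → . e], [X → . f], [X → . n ) X], [X → n ) . X] }  — shift
  I10: { [X → n ) X .] }  — reduce
  I11: { [X → e n .] }  — reduce
  I12: { [S → ) e . n] }  — shift
  I13: { [S → ) e n .] }  — reduce

I1 contains reduce item [S → ) .] and shift item [S → ) . e n] — shift-reduce conflict.
I6 contains reduce item [X → e .] and shift item [X → e . n] — shift-reduce conflict.

Answer: Yes — I1: [S → ) .] vs [S → ) . e n]; I6: [X → e .] vs [X → e . n]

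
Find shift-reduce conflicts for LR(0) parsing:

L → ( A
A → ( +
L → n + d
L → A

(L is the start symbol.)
No shift-reduce conflicts

Augment with L' → L and build the canonical LR(0) collection (I0 = CLOSURE({[L' → . L]}), then GOTO on every symbol after a dot until no new states appear). It has 10 states:
  I0: { [A → . ( +], [L → . ( A], [L → . A], [L → . n + d], [L' → . L] }  — shift
  I1: { [A → ( . +], [A → . ( +], [L → ( . A] }  — shift
  I2: { [L → A .] }  — reduce
  I3: { [L' → L .] }  — accept
  I4: { [L → n . + d] }  — shift
  I5: { [L → n + . d] }  — shift
  I6: { [L → n + d .] }  — reduce
  I7: { [A → ( . +] }  — shift
  I8: { [A → ( + .] }  — reduce
  I9: { [L → ( A .] }  — reduce

No state contains both a complete item and a shift item.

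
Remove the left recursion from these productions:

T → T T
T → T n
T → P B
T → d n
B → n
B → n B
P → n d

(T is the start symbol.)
T is directly left-recursive. The standard transformation for
  A → A α₁ | ... | A α_m | β₁ | ... | β_n
is
  A  → β₁ A' | ... | β_n A'
  A' → α₁ A' | ... | α_m A' | ε

T → P B becomes T → P B T'
T → d n becomes T → d n T'
T → T T becomes T' → T T'
T → T n becomes T' → n T'
Add T' → ε

Productions for other non-terminals are unchanged:
  B → n
  B → n B
  P → n d

Resulting grammar:
T → P B T'
T → d n T'
T' → T T'
T' → n T'
T' → ε
B → n
B → n B
P → n d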